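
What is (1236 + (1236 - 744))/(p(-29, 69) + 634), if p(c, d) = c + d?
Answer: 864/337 ≈ 2.5638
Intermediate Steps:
(1236 + (1236 - 744))/(p(-29, 69) + 634) = (1236 + (1236 - 744))/((-29 + 69) + 634) = (1236 + 492)/(40 + 634) = 1728/674 = 1728*(1/674) = 864/337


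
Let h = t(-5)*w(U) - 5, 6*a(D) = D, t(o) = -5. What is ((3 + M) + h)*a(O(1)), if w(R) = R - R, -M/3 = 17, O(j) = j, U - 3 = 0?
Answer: -53/6 ≈ -8.8333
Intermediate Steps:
U = 3 (U = 3 + 0 = 3)
M = -51 (M = -3*17 = -51)
a(D) = D/6
w(R) = 0
h = -5 (h = -5*0 - 5 = 0 - 5 = -5)
((3 + M) + h)*a(O(1)) = ((3 - 51) - 5)*((⅙)*1) = (-48 - 5)*(⅙) = -53*⅙ = -53/6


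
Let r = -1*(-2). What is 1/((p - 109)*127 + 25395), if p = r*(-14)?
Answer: 1/7996 ≈ 0.00012506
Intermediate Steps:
r = 2
p = -28 (p = 2*(-14) = -28)
1/((p - 109)*127 + 25395) = 1/((-28 - 109)*127 + 25395) = 1/(-137*127 + 25395) = 1/(-17399 + 25395) = 1/7996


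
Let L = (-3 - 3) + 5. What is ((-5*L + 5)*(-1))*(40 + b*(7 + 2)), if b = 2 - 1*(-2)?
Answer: -760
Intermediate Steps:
L = -1 (L = -6 + 5 = -1)
b = 4 (b = 2 + 2 = 4)
((-5*L + 5)*(-1))*(40 + b*(7 + 2)) = ((-5*(-1) + 5)*(-1))*(40 + 4*(7 + 2)) = ((5 + 5)*(-1))*(40 + 4*9) = (10*(-1))*(40 + 36) = -10*76 = -760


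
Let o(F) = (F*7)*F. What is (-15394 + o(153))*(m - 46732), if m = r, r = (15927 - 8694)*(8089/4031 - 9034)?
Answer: -39125618006430853/4031 ≈ -9.7062e+12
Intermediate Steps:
r = -263338810845/4031 (r = 7233*(8089*(1/4031) - 9034) = 7233*(8089/4031 - 9034) = 7233*(-36407965/4031) = -263338810845/4031 ≈ -6.5328e+7)
o(F) = 7*F**2 (o(F) = (7*F)*F = 7*F**2)
m = -263338810845/4031 ≈ -6.5328e+7
(-15394 + o(153))*(m - 46732) = (-15394 + 7*153**2)*(-263338810845/4031 - 46732) = (-15394 + 7*23409)*(-263527187537/4031) = (-15394 + 163863)*(-263527187537/4031) = 148469*(-263527187537/4031) = -39125618006430853/4031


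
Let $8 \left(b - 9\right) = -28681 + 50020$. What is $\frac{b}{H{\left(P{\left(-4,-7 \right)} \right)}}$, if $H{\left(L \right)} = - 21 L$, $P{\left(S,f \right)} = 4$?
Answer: $- \frac{7137}{224} \approx -31.862$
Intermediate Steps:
$b = \frac{21411}{8}$ ($b = 9 + \frac{-28681 + 50020}{8} = 9 + \frac{1}{8} \cdot 21339 = 9 + \frac{21339}{8} = \frac{21411}{8} \approx 2676.4$)
$\frac{b}{H{\left(P{\left(-4,-7 \right)} \right)}} = \frac{21411}{8 \left(\left(-21\right) 4\right)} = \frac{21411}{8 \left(-84\right)} = \frac{21411}{8} \left(- \frac{1}{84}\right) = - \frac{7137}{224}$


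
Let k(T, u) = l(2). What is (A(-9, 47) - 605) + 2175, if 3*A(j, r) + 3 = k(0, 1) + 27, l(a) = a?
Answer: 4736/3 ≈ 1578.7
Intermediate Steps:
k(T, u) = 2
A(j, r) = 26/3 (A(j, r) = -1 + (2 + 27)/3 = -1 + (⅓)*29 = -1 + 29/3 = 26/3)
(A(-9, 47) - 605) + 2175 = (26/3 - 605) + 2175 = -1789/3 + 2175 = 4736/3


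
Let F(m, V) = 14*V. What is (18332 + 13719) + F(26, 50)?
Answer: 32751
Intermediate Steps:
(18332 + 13719) + F(26, 50) = (18332 + 13719) + 14*50 = 32051 + 700 = 32751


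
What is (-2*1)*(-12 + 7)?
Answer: 10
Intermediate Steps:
(-2*1)*(-12 + 7) = -2*(-5) = 10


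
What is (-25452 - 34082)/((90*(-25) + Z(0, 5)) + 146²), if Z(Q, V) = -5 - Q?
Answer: -59534/19061 ≈ -3.1233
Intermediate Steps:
(-25452 - 34082)/((90*(-25) + Z(0, 5)) + 146²) = (-25452 - 34082)/((90*(-25) + (-5 - 1*0)) + 146²) = -59534/((-2250 + (-5 + 0)) + 21316) = -59534/((-2250 - 5) + 21316) = -59534/(-2255 + 21316) = -59534/19061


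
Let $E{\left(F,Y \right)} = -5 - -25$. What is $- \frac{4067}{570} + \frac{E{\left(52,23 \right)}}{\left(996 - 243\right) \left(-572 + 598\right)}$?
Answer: $- \frac{4422907}{619970} \approx -7.1341$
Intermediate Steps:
$E{\left(F,Y \right)} = 20$ ($E{\left(F,Y \right)} = -5 + 25 = 20$)
$- \frac{4067}{570} + \frac{E{\left(52,23 \right)}}{\left(996 - 243\right) \left(-572 + 598\right)} = - \frac{4067}{570} + \frac{20}{\left(996 - 243\right) \left(-572 + 598\right)} = \left(-4067\right) \frac{1}{570} + \frac{20}{753 \cdot 26} = - \frac{4067}{570} + \frac{20}{19578} = - \frac{4067}{570} + 20 \cdot \frac{1}{19578} = - \frac{4067}{570} + \frac{10}{9789} = - \frac{4422907}{619970}$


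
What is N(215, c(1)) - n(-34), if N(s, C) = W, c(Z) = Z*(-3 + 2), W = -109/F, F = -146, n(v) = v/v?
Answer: -37/146 ≈ -0.25342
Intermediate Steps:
n(v) = 1
W = 109/146 (W = -109/(-146) = -109*(-1/146) = 109/146 ≈ 0.74658)
c(Z) = -Z (c(Z) = Z*(-1) = -Z)
N(s, C) = 109/146
N(215, c(1)) - n(-34) = 109/146 - 1*1 = 109/146 - 1 = -37/146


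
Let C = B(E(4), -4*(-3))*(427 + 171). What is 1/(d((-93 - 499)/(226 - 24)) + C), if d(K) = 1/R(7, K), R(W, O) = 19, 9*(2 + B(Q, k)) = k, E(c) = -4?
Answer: -57/22721 ≈ -0.0025087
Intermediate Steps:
B(Q, k) = -2 + k/9
d(K) = 1/19
C = -1196/3 (C = (-2 + (-4*(-3))/9)*(427 + 171) = (-2 + (⅑)*12)*598 = (-2 + 4/3)*598 = -⅔*598 = -1196/3 ≈ -398.67)
1/(d((-93 - 499)/(226 - 24)) + C) = 1/(1/19 - 1196/3) = 1/(-22721/57) = -57/22721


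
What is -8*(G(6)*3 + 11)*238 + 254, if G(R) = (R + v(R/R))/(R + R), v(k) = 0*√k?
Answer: -23546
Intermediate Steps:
v(k) = 0
G(R) = ½ (G(R) = (R + 0)/(R + R) = R/((2*R)) = R*(1/(2*R)) = ½)
-8*(G(6)*3 + 11)*238 + 254 = -8*((½)*3 + 11)*238 + 254 = -8*(3/2 + 11)*238 + 254 = -8*25/2*238 + 254 = -100*238 + 254 = -23800 + 254 = -23546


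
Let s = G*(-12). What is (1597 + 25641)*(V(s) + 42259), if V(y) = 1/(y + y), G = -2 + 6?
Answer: 55250417197/48 ≈ 1.1510e+9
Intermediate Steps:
G = 4
s = -48 (s = 4*(-12) = -48)
V(y) = 1/(2*y)
(1597 + 25641)*(V(s) + 42259) = (1597 + 25641)*((1/2)/(-48) + 42259) = 27238*((1/2)*(-1/48) + 42259) = 27238*(-1/96 + 42259) = 27238*(4056863/96) = 55250417197/48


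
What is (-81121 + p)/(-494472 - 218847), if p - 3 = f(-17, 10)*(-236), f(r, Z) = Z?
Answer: 27826/237773 ≈ 0.11703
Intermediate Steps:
p = -2357 (p = 3 + 10*(-236) = 3 - 2360 = -2357)
(-81121 + p)/(-494472 - 218847) = (-81121 - 2357)/(-494472 - 218847) = -83478/(-713319) = -83478*(-1/713319) = 27826/237773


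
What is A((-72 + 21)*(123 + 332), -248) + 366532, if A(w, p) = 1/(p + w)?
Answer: 8596274995/23453 ≈ 3.6653e+5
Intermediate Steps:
A((-72 + 21)*(123 + 332), -248) + 366532 = 1/(-248 + (-72 + 21)*(123 + 332)) + 366532 = 1/(-248 - 51*455) + 366532 = 1/(-248 - 23205) + 366532 = 1/(-23453) + 366532 = -1/23453 + 366532 = 8596274995/23453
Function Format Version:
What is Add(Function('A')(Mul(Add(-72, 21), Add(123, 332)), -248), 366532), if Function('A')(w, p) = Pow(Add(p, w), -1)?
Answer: Rational(8596274995, 23453) ≈ 3.6653e+5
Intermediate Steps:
Add(Function('A')(Mul(Add(-72, 21), Add(123, 332)), -248), 366532) = Add(Pow(Add(-248, Mul(Add(-72, 21), Add(123, 332))), -1), 366532) = Add(Pow(Add(-248, Mul(-51, 455)), -1), 366532) = Add(Pow(Add(-248, -23205), -1), 366532) = Add(Pow(-23453, -1), 366532) = Add(Rational(-1, 23453), 366532) = Rational(8596274995, 23453)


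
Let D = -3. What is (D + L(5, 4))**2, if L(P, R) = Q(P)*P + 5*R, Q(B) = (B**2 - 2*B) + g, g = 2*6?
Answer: 23104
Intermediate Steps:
g = 12
Q(B) = 12 + B**2 - 2*B (Q(B) = (B**2 - 2*B) + 12 = 12 + B**2 - 2*B)
L(P, R) = 5*R + P*(12 + P**2 - 2*P) (L(P, R) = (12 + P**2 - 2*P)*P + 5*R = P*(12 + P**2 - 2*P) + 5*R = 5*R + P*(12 + P**2 - 2*P))
(D + L(5, 4))**2 = (-3 + (5*4 + 5*(12 + 5**2 - 2*5)))**2 = (-3 + (20 + 5*(12 + 25 - 10)))**2 = (-3 + (20 + 5*27))**2 = (-3 + (20 + 135))**2 = (-3 + 155)**2 = 152**2 = 23104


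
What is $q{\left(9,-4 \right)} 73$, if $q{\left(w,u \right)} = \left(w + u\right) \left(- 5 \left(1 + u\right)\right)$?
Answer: $5475$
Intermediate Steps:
$q{\left(w,u \right)} = \left(-5 - 5 u\right) \left(u + w\right)$ ($q{\left(w,u \right)} = \left(u + w\right) \left(-5 - 5 u\right) = \left(-5 - 5 u\right) \left(u + w\right)$)
$q{\left(9,-4 \right)} 73 = \left(\left(-5\right) \left(-4\right) - 45 - 5 \left(-4\right)^{2} - \left(-20\right) 9\right) 73 = \left(20 - 45 - 80 + 180\right) 73 = 75 \cdot 73 = 5475$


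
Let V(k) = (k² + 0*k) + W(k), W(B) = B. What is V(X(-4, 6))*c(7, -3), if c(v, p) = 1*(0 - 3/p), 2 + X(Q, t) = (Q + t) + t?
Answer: 42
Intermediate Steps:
X(Q, t) = -2 + Q + 2*t (X(Q, t) = -2 + ((Q + t) + t) = -2 + (Q + 2*t) = -2 + Q + 2*t)
V(k) = k + k² (V(k) = (k² + 0*k) + k = (k² + 0) + k = k² + k = k + k²)
c(v, p) = -3/p (c(v, p) = 1*(-3/p) = -3/p)
V(X(-4, 6))*c(7, -3) = ((-2 - 4 + 2*6)*(1 + (-2 - 4 + 2*6)))*(-3/(-3)) = ((-2 - 4 + 12)*(1 + (-2 - 4 + 12)))*(-3*(-⅓)) = (6*(1 + 6))*1 = (6*7)*1 = 42*1 = 42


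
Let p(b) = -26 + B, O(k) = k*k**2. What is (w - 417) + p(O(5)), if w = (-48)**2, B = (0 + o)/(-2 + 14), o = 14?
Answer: 11173/6 ≈ 1862.2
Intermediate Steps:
B = 7/6 (B = (0 + 14)/(-2 + 14) = 14/12 = 14*(1/12) = 7/6 ≈ 1.1667)
O(k) = k**3
w = 2304
p(b) = -149/6 (p(b) = -26 + 7/6 = -149/6)
(w - 417) + p(O(5)) = (2304 - 417) - 149/6 = 1887 - 149/6 = 11173/6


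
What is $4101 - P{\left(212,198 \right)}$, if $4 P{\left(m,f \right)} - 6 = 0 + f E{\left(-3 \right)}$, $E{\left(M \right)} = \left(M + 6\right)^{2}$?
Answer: $3654$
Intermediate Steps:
$E{\left(M \right)} = \left(6 + M\right)^{2}$
$P{\left(m,f \right)} = \frac{3}{2} + \frac{9 f}{4}$ ($P{\left(m,f \right)} = \frac{3}{2} + \frac{0 + f \left(6 - 3\right)^{2}}{4} = \frac{3}{2} + \frac{0 + f 3^{2}}{4} = \frac{3}{2} + \frac{0 + f 9}{4} = \frac{3}{2} + \frac{0 + 9 f}{4} = \frac{3}{2} + \frac{9 f}{4}$)
$4101 - P{\left(212,198 \right)} = 4101 - \left(\frac{3}{2} + \frac{9}{4} \cdot 198\right) = 4101 - \left(\frac{3}{2} + \frac{891}{2}\right) = 4101 - 447 = 3654$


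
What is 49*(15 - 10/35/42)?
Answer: 2204/3 ≈ 734.67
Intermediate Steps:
49*(15 - 10/35/42) = 49*(15 - 10*1/35*(1/42)) = 49*(15 - 2/7*1/42) = 49*(15 - 1/147) = 49*(2204/147) = 2204/3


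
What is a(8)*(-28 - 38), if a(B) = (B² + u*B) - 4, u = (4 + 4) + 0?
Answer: -8184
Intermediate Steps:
u = 8 (u = 8 + 0 = 8)
a(B) = -4 + B² + 8*B (a(B) = (B² + 8*B) - 4 = -4 + B² + 8*B)
a(8)*(-28 - 38) = (-4 + 8² + 8*8)*(-28 - 38) = (-4 + 64 + 64)*(-66) = 124*(-66) = -8184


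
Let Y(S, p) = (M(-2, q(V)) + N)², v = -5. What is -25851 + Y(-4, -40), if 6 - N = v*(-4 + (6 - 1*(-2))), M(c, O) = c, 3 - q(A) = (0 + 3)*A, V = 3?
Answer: -25275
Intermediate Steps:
q(A) = 3 - 3*A (q(A) = 3 - (0 + 3)*A = 3 - 3*A)
N = 26 (N = 6 - (-5)*(-4 + (6 - 1*(-2))) = 6 - (-5)*(-4 + (6 + 2)) = 6 - (-5)*(-4 + 8) = 6 - (-5)*4 = 6 - 1*(-20) = 6 + 20 = 26)
Y(S, p) = 576 (Y(S, p) = (-2 + 26)² = 24² = 576)
-25851 + Y(-4, -40) = -25851 + 576 = -25275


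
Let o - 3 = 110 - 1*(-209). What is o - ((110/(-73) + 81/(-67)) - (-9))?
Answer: 1544166/4891 ≈ 315.72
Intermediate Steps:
o = 322 (o = 3 + (110 - 1*(-209)) = 3 + (110 + 209) = 3 + 319 = 322)
o - ((110/(-73) + 81/(-67)) - (-9)) = 322 - ((110/(-73) + 81/(-67)) - (-9)) = 322 - ((110*(-1/73) + 81*(-1/67)) - 1*(-9)) = 322 - ((-110/73 - 81/67) + 9) = 322 - (-13283/4891 + 9) = 322 - 1*30736/4891 = 322 - 30736/4891 = 1544166/4891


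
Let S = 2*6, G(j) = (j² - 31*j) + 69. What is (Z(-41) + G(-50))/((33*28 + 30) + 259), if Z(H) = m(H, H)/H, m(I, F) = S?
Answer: 168867/49733 ≈ 3.3955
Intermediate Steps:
G(j) = 69 + j² - 31*j
S = 12
m(I, F) = 12
Z(H) = 12/H
(Z(-41) + G(-50))/((33*28 + 30) + 259) = (12/(-41) + (69 + (-50)² - 31*(-50)))/((33*28 + 30) + 259) = (12*(-1/41) + (69 + 2500 + 1550))/((924 + 30) + 259) = (-12/41 + 4119)/(954 + 259) = (168867/41)/1213 = (168867/41)*(1/1213) = 168867/49733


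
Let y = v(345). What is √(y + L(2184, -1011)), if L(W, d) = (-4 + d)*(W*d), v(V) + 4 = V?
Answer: √2241144701 ≈ 47341.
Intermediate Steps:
v(V) = -4 + V
L(W, d) = W*d*(-4 + d)
y = 341 (y = -4 + 345 = 341)
√(y + L(2184, -1011)) = √(341 + 2184*(-1011)*(-4 - 1011)) = √(341 + 2184*(-1011)*(-1015)) = √(341 + 2241144360) = √2241144701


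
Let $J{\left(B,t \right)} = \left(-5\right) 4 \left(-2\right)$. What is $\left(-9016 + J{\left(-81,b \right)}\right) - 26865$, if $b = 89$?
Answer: $-35841$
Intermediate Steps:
$J{\left(B,t \right)} = 40$ ($J{\left(B,t \right)} = \left(-20\right) \left(-2\right) = 40$)
$\left(-9016 + J{\left(-81,b \right)}\right) - 26865 = \left(-9016 + 40\right) - 26865 = -8976 - 26865 = -35841$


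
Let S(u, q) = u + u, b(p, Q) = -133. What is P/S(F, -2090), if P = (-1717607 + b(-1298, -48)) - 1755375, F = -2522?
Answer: 3473115/5044 ≈ 688.56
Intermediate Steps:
S(u, q) = 2*u
P = -3473115 (P = (-1717607 - 133) - 1755375 = -1717740 - 1755375 = -3473115)
P/S(F, -2090) = -3473115/(2*(-2522)) = -3473115/(-5044) = -3473115*(-1/5044) = 3473115/5044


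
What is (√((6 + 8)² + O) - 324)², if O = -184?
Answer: 104988 - 1296*√3 ≈ 1.0274e+5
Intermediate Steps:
(√((6 + 8)² + O) - 324)² = (√((6 + 8)² - 184) - 324)² = (√(14² - 184) - 324)² = (√(196 - 184) - 324)² = (√12 - 324)² = (2*√3 - 324)² = (-324 + 2*√3)²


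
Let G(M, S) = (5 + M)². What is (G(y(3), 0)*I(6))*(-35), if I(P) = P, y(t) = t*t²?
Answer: -215040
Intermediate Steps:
y(t) = t³
(G(y(3), 0)*I(6))*(-35) = ((5 + 3³)²*6)*(-35) = ((5 + 27)²*6)*(-35) = (32²*6)*(-35) = (1024*6)*(-35) = 6144*(-35) = -215040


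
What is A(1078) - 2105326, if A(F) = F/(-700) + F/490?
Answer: -105266267/50 ≈ -2.1053e+6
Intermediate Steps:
A(F) = 3*F/4900 (A(F) = F*(-1/700) + F*(1/490) = -F/700 + F/490 = 3*F/4900)
A(1078) - 2105326 = (3/4900)*1078 - 2105326 = 33/50 - 2105326 = -105266267/50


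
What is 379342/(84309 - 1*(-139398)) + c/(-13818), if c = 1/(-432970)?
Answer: 756506508713009/446129881552740 ≈ 1.6957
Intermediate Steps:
c = -1/432970 ≈ -2.3096e-6
379342/(84309 - 1*(-139398)) + c/(-13818) = 379342/(84309 - 1*(-139398)) - 1/432970/(-13818) = 379342/(84309 + 139398) - 1/432970*(-1/13818) = 379342/223707 + 1/5982779460 = 756506508713009/446129881552740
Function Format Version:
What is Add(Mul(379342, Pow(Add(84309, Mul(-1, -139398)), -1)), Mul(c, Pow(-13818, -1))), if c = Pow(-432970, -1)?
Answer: Rational(756506508713009, 446129881552740) ≈ 1.6957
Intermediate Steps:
c = Rational(-1, 432970) ≈ -2.3096e-6
Add(Mul(379342, Pow(Add(84309, Mul(-1, -139398)), -1)), Mul(c, Pow(-13818, -1))) = Add(Mul(379342, Pow(Add(84309, Mul(-1, -139398)), -1)), Mul(Rational(-1, 432970), Pow(-13818, -1))) = Add(Mul(379342, Pow(Add(84309, 139398), -1)), Mul(Rational(-1, 432970), Rational(-1, 13818))) = Add(Mul(379342, Pow(223707, -1)), Rational(1, 5982779460)) = Add(Mul(379342, Rational(1, 223707)), Rational(1, 5982779460)) = Add(Rational(379342, 223707), Rational(1, 5982779460)) = Rational(756506508713009, 446129881552740)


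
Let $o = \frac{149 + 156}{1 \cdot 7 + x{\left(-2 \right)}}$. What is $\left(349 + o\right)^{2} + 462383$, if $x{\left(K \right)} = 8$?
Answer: $\frac{5389111}{9} \approx 5.9879 \cdot 10^{5}$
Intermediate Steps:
$o = \frac{61}{3}$ ($o = \frac{149 + 156}{1 \cdot 7 + 8} = \frac{305}{7 + 8} = \frac{305}{15} = 305 \cdot \frac{1}{15} = \frac{61}{3} \approx 20.333$)
$\left(349 + o\right)^{2} + 462383 = \left(349 + \frac{61}{3}\right)^{2} + 462383 = \left(\frac{1108}{3}\right)^{2} + 462383 = \frac{1227664}{9} + 462383 = \frac{5389111}{9}$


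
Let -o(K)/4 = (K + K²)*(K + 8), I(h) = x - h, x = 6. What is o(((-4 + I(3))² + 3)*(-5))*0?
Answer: 0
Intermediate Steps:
I(h) = 6 - h
o(K) = -4*(8 + K)*(K + K²) (o(K) = -4*(K + K²)*(K + 8) = -4*(K + K²)*(8 + K) = -4*(8 + K)*(K + K²))
o(((-4 + I(3))² + 3)*(-5))*0 = -4*((-4 + (6 - 1*3))² + 3)*(-5)*(8 + (((-4 + (6 - 1*3))² + 3)*(-5))² + 9*(((-4 + (6 - 1*3))² + 3)*(-5)))*0 = -4*((-4 + (6 - 3))² + 3)*(-5)*(8 + (((-4 + (6 - 3))² + 3)*(-5))² + 9*(((-4 + (6 - 3))² + 3)*(-5)))*0 = -4*((-4 + 3)² + 3)*(-5)*(8 + (((-4 + 3)² + 3)*(-5))² + 9*(((-4 + 3)² + 3)*(-5)))*0 = -4*((-1)² + 3)*(-5)*(8 + (((-1)² + 3)*(-5))² + 9*(((-1)² + 3)*(-5)))*0 = -4*(1 + 3)*(-5)*(8 + ((1 + 3)*(-5))² + 9*((1 + 3)*(-5)))*0 = -4*4*(-5)*(8 + (4*(-5))² + 9*(4*(-5)))*0 = -4*(-20)*(8 + (-20)² + 9*(-20))*0 = -4*(-20)*(8 + 400 - 180)*0 = -4*(-20)*228*0 = 18240*0 = 0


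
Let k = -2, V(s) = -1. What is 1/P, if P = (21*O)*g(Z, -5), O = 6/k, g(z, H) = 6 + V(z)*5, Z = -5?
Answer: -1/63 ≈ -0.015873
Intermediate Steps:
g(z, H) = 1 (g(z, H) = 6 - 1*5 = 6 - 5 = 1)
O = -3 (O = 6/(-2) = 6*(-1/2) = -3)
P = -63 (P = (21*(-3))*1 = -63*1 = -63)
1/P = 1/(-63) = -1/63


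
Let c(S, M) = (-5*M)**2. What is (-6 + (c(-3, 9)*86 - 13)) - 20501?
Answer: 153630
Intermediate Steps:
c(S, M) = 25*M**2
(-6 + (c(-3, 9)*86 - 13)) - 20501 = (-6 + ((25*9**2)*86 - 13)) - 20501 = (-6 + ((25*81)*86 - 13)) - 20501 = (-6 + (2025*86 - 13)) - 20501 = (-6 + (174150 - 13)) - 20501 = (-6 + 174137) - 20501 = 174131 - 20501 = 153630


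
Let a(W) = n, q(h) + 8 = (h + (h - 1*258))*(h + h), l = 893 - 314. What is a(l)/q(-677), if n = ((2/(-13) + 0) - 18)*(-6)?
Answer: 177/3546790 ≈ 4.9904e-5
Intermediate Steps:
l = 579
q(h) = -8 + 2*h*(-258 + 2*h) (q(h) = -8 + (h + (h - 1*258))*(h + h) = -8 + (h + (h - 258))*(2*h) = -8 + (h + (-258 + h))*(2*h) = -8 + (-258 + 2*h)*(2*h) = -8 + 2*h*(-258 + 2*h))
n = 1416/13 (n = ((2*(-1/13) + 0) - 18)*(-6) = ((-2/13 + 0) - 18)*(-6) = (-2/13 - 18)*(-6) = -236/13*(-6) = 1416/13 ≈ 108.92)
a(W) = 1416/13
a(l)/q(-677) = 1416/(13*(-8 - 516*(-677) + 4*(-677)**2)) = 1416/(13*(-8 + 349332 + 4*458329)) = 1416/(13*(-8 + 349332 + 1833316)) = (1416/13)/2182640 = (1416/13)*(1/2182640) = 177/3546790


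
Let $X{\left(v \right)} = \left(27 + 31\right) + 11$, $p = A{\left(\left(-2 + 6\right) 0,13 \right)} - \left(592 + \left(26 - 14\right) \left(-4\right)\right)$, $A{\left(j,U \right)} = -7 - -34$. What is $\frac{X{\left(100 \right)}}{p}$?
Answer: $- \frac{69}{517} \approx -0.13346$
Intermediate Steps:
$A{\left(j,U \right)} = 27$ ($A{\left(j,U \right)} = -7 + 34 = 27$)
$p = -517$ ($p = 27 - \left(592 + \left(26 - 14\right) \left(-4\right)\right) = 27 - \left(592 + 12 \left(-4\right)\right) = 27 - 544 = -517$)
$X{\left(v \right)} = 69$ ($X{\left(v \right)} = 58 + 11 = 69$)
$\frac{X{\left(100 \right)}}{p} = \frac{69}{-517} = 69 \left(- \frac{1}{517}\right) = - \frac{69}{517}$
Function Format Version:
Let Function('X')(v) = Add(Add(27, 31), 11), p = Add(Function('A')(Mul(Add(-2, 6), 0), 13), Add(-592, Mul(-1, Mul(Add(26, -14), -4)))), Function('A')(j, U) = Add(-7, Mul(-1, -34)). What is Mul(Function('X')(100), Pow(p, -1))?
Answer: Rational(-69, 517) ≈ -0.13346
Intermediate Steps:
Function('A')(j, U) = 27 (Function('A')(j, U) = Add(-7, 34) = 27)
p = -517 (p = Add(27, Add(-592, Mul(-1, Mul(Add(26, -14), -4)))) = Add(27, Add(-592, Mul(-1, Mul(12, -4)))) = Add(27, Add(-592, Mul(-1, -48))) = Add(27, Add(-592, 48)) = Add(27, -544) = -517)
Function('X')(v) = 69 (Function('X')(v) = Add(58, 11) = 69)
Mul(Function('X')(100), Pow(p, -1)) = Mul(69, Pow(-517, -1)) = Mul(69, Rational(-1, 517)) = Rational(-69, 517)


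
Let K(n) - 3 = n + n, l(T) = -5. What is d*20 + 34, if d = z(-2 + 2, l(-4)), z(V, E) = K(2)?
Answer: 174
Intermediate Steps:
K(n) = 3 + 2*n (K(n) = 3 + (n + n) = 3 + 2*n)
z(V, E) = 7 (z(V, E) = 3 + 2*2 = 3 + 4 = 7)
d = 7
d*20 + 34 = 7*20 + 34 = 140 + 34 = 174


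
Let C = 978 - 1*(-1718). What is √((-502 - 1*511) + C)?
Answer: 3*√187 ≈ 41.024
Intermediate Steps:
C = 2696 (C = 978 + 1718 = 2696)
√((-502 - 1*511) + C) = √((-502 - 1*511) + 2696) = √((-502 - 511) + 2696) = √(-1013 + 2696) = √1683 = 3*√187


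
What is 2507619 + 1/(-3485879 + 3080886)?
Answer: 1015568141666/404993 ≈ 2.5076e+6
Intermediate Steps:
2507619 + 1/(-3485879 + 3080886) = 2507619 + 1/(-404993) = 2507619 - 1/404993 = 1015568141666/404993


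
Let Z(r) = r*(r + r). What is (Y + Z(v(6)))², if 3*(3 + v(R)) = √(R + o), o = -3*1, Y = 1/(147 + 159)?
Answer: 37132897/93636 - 22852*√3/153 ≈ 137.87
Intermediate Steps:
Y = 1/306 ≈ 0.0032680
o = -3
v(R) = -3 + √(-3 + R)/3 (v(R) = -3 + √(R - 3)/3 = -3 + √(-3 + R)/3)
Z(r) = 2*r² (Z(r) = r*(2*r) = 2*r²)
(Y + Z(v(6)))² = (1/306 + 2*(-3 + √(-3 + 6)/3)²)² = (1/306 + 2*(-3 + √3/3)²)²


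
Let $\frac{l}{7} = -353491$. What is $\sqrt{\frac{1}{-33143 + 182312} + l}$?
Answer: $\frac{2 i \sqrt{13764916026359997}}{149169} \approx 1573.0 i$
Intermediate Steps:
$l = -2474437$ ($l = 7 \left(-353491\right) = -2474437$)
$\sqrt{\frac{1}{-33143 + 182312} + l} = \sqrt{\frac{1}{-33143 + 182312} - 2474437} = \sqrt{\frac{1}{149169} - 2474437} = \sqrt{- \frac{369109292852}{149169}} = \frac{2 i \sqrt{13764916026359997}}{149169}$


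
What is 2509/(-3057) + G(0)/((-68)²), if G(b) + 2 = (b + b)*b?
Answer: -5803865/7067784 ≈ -0.82117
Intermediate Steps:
G(b) = -2 + 2*b² (G(b) = -2 + (b + b)*b = -2 + (2*b)*b = -2 + 2*b²)
2509/(-3057) + G(0)/((-68)²) = 2509/(-3057) + (-2 + 2*0²)/((-68)²) = 2509*(-1/3057) + (-2 + 2*0)/4624 = -2509/3057 + (-2 + 0)*(1/4624) = -2509/3057 - 2*1/4624 = -2509/3057 - 1/2312 = -5803865/7067784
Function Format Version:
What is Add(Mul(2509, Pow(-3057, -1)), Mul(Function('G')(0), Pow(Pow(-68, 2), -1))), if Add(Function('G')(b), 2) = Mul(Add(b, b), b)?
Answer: Rational(-5803865, 7067784) ≈ -0.82117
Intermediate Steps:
Function('G')(b) = Add(-2, Mul(2, Pow(b, 2))) (Function('G')(b) = Add(-2, Mul(Add(b, b), b)) = Add(-2, Mul(Mul(2, b), b)) = Add(-2, Mul(2, Pow(b, 2))))
Add(Mul(2509, Pow(-3057, -1)), Mul(Function('G')(0), Pow(Pow(-68, 2), -1))) = Add(Mul(2509, Pow(-3057, -1)), Mul(Add(-2, Mul(2, Pow(0, 2))), Pow(Pow(-68, 2), -1))) = Add(Mul(2509, Rational(-1, 3057)), Mul(Add(-2, Mul(2, 0)), Pow(4624, -1))) = Add(Rational(-2509, 3057), Mul(Add(-2, 0), Rational(1, 4624))) = Add(Rational(-2509, 3057), Mul(-2, Rational(1, 4624))) = Add(Rational(-2509, 3057), Rational(-1, 2312)) = Rational(-5803865, 7067784)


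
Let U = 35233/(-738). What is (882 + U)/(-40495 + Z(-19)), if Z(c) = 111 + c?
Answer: -615683/29817414 ≈ -0.020648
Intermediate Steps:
U = -35233/738 (U = 35233*(-1/738) = -35233/738 ≈ -47.741)
(882 + U)/(-40495 + Z(-19)) = (882 - 35233/738)/(-40495 + (111 - 19)) = 615683/(738*(-40495 + 92)) = (615683/738)/(-40403) = (615683/738)*(-1/40403) = -615683/29817414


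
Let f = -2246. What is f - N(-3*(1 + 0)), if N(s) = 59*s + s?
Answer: -2066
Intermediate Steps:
N(s) = 60*s
f - N(-3*(1 + 0)) = -2246 - 60*(-3*(1 + 0)) = -2246 - 60*(-3*1) = -2246 - 60*(-3) = -2246 - 1*(-180) = -2246 + 180 = -2066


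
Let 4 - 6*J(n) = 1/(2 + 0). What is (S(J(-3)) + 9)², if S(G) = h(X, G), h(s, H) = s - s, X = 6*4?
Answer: 81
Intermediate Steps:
X = 24
J(n) = 7/12 (J(n) = ⅔ - 1/(6*(2 + 0)) = ⅔ - ⅙/2 = ⅔ - ⅙*½ = ⅔ - 1/12 = 7/12)
h(s, H) = 0
S(G) = 0
(S(J(-3)) + 9)² = (0 + 9)² = 9² = 81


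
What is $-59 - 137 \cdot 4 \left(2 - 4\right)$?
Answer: $1037$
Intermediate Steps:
$-59 - 137 \cdot 4 \left(2 - 4\right) = -59 - 137 \cdot 4 \left(-2\right) = -59 - -1096 = -59 + 1096 = 1037$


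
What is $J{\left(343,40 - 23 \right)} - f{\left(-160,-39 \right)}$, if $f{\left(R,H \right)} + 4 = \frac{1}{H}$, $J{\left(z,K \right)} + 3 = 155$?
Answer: $\frac{6085}{39} \approx 156.03$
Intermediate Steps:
$J{\left(z,K \right)} = 152$ ($J{\left(z,K \right)} = -3 + 155 = 152$)
$f{\left(R,H \right)} = -4 + \frac{1}{H}$
$J{\left(343,40 - 23 \right)} - f{\left(-160,-39 \right)} = 152 - \left(-4 + \frac{1}{-39}\right) = 152 - \left(-4 - \frac{1}{39}\right) = 152 - - \frac{157}{39} = 152 + \frac{157}{39} = \frac{6085}{39}$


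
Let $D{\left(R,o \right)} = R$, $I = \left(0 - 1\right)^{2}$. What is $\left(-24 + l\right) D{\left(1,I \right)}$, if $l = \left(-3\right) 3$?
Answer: $-33$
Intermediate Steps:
$I = 1$ ($I = \left(-1\right)^{2} = 1$)
$l = -9$
$\left(-24 + l\right) D{\left(1,I \right)} = \left(-24 - 9\right) 1 = \left(-33\right) 1 = -33$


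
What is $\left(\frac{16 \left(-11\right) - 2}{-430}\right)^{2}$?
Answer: $\frac{7921}{46225} \approx 0.17136$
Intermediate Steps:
$\left(\frac{16 \left(-11\right) - 2}{-430}\right)^{2} = \left(\left(-176 - 2\right) \left(- \frac{1}{430}\right)\right)^{2} = \left(\left(-178\right) \left(- \frac{1}{430}\right)\right)^{2} = \left(\frac{89}{215}\right)^{2} = \frac{7921}{46225}$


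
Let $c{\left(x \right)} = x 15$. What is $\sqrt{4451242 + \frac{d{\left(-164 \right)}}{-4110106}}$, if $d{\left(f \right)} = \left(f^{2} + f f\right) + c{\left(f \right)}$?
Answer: $\frac{4 \sqrt{1174917238803338030}}{2055053} \approx 2109.8$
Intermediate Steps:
$c{\left(x \right)} = 15 x$
$d{\left(f \right)} = 2 f^{2} + 15 f$ ($d{\left(f \right)} = \left(f^{2} + f f\right) + 15 f = \left(f^{2} + f^{2}\right) + 15 f = 2 f^{2} + 15 f$)
$\sqrt{4451242 + \frac{d{\left(-164 \right)}}{-4110106}} = \sqrt{4451242 + \frac{\left(-164\right) \left(15 + 2 \left(-164\right)\right)}{-4110106}} = \sqrt{4451242 + - 164 \left(15 - 328\right) \left(- \frac{1}{4110106}\right)} = \sqrt{4451242 + \left(-164\right) \left(-313\right) \left(- \frac{1}{4110106}\right)} = \sqrt{4451242 + 51332 \left(- \frac{1}{4110106}\right)} = \sqrt{4451242 - \frac{25666}{2055053}} = \sqrt{\frac{9147538200160}{2055053}} = \frac{4 \sqrt{1174917238803338030}}{2055053}$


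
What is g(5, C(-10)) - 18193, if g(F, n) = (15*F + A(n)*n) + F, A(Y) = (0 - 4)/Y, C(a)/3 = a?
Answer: -18117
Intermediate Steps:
C(a) = 3*a
A(Y) = -4/Y
g(F, n) = -4 + 16*F (g(F, n) = (15*F + (-4/n)*n) + F = (15*F - 4) + F = (-4 + 15*F) + F = -4 + 16*F)
g(5, C(-10)) - 18193 = (-4 + 16*5) - 18193 = (-4 + 80) - 18193 = 76 - 18193 = -18117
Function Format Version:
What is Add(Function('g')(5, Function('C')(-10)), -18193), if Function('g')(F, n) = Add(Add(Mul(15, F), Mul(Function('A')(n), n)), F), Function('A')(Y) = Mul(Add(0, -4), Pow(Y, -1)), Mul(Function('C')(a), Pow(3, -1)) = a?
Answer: -18117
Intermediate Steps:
Function('C')(a) = Mul(3, a)
Function('A')(Y) = Mul(-4, Pow(Y, -1))
Function('g')(F, n) = Add(-4, Mul(16, F)) (Function('g')(F, n) = Add(Add(Mul(15, F), Mul(Mul(-4, Pow(n, -1)), n)), F) = Add(Add(Mul(15, F), -4), F) = Add(Add(-4, Mul(15, F)), F) = Add(-4, Mul(16, F)))
Add(Function('g')(5, Function('C')(-10)), -18193) = Add(Add(-4, Mul(16, 5)), -18193) = Add(Add(-4, 80), -18193) = Add(76, -18193) = -18117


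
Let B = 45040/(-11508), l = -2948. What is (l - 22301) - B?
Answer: -72630113/2877 ≈ -25245.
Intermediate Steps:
B = -11260/2877 (B = 45040*(-1/11508) = -11260/2877 ≈ -3.9138)
(l - 22301) - B = (-2948 - 22301) - 1*(-11260/2877) = -25249 + 11260/2877 = -72630113/2877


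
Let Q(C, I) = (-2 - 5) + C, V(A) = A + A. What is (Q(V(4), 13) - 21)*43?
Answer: -860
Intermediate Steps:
V(A) = 2*A
Q(C, I) = -7 + C
(Q(V(4), 13) - 21)*43 = ((-7 + 2*4) - 21)*43 = ((-7 + 8) - 21)*43 = (1 - 21)*43 = -20*43 = -860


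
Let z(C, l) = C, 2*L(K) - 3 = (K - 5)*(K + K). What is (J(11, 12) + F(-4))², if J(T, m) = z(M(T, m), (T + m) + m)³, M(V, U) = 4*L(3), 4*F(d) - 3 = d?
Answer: 544242241/16 ≈ 3.4015e+7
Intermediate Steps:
L(K) = 3/2 + K*(-5 + K) (L(K) = 3/2 + ((K - 5)*(K + K))/2 = 3/2 + ((-5 + K)*(2*K))/2 = 3/2 + (2*K*(-5 + K))/2 = 3/2 + K*(-5 + K))
F(d) = ¾ + d/4
M(V, U) = -18 (M(V, U) = 4*(3/2 + 3² - 5*3) = 4*(3/2 + 9 - 15) = 4*(-9/2) = -18)
J(T, m) = -5832 (J(T, m) = (-18)³ = -5832)
(J(11, 12) + F(-4))² = (-5832 + (¾ + (¼)*(-4)))² = (-5832 + (¾ - 1))² = (-5832 - ¼)² = (-23329/4)² = 544242241/16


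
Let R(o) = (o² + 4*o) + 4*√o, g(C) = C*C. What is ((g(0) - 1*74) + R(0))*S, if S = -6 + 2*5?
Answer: -296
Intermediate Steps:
g(C) = C²
R(o) = o² + 4*o + 4*√o
S = 4 (S = -6 + 10 = 4)
((g(0) - 1*74) + R(0))*S = ((0² - 1*74) + (0² + 4*0 + 4*√0))*4 = ((0 - 74) + (0 + 0 + 4*0))*4 = (-74 + (0 + 0 + 0))*4 = (-74 + 0)*4 = -74*4 = -296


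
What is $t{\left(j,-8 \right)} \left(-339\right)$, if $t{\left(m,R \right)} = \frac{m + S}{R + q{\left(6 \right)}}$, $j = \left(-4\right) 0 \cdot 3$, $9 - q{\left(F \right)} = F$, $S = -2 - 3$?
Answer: $-339$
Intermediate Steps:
$S = -5$
$q{\left(F \right)} = 9 - F$
$j = 0$ ($j = 0 \cdot 3 = 0$)
$t{\left(m,R \right)} = \frac{-5 + m}{3 + R}$ ($t{\left(m,R \right)} = \frac{m - 5}{R + \left(9 - 6\right)} = \frac{-5 + m}{R + \left(9 - 6\right)} = \frac{-5 + m}{R + 3} = \frac{-5 + m}{3 + R}$)
$t{\left(j,-8 \right)} \left(-339\right) = \frac{-5 + 0}{3 - 8} \left(-339\right) = \frac{1}{-5} \left(-5\right) \left(-339\right) = \left(- \frac{1}{5}\right) \left(-5\right) \left(-339\right) = 1 \left(-339\right) = -339$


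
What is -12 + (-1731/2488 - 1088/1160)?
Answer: -4918483/360760 ≈ -13.634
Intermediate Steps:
-12 + (-1731/2488 - 1088/1160) = -12 + (-1731*1/2488 - 1088*1/1160) = -12 + (-1731/2488 - 136/145) = -12 - 589363/360760 = -4918483/360760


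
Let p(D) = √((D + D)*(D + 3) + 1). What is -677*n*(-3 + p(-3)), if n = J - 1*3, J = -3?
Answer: -8124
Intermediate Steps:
p(D) = √(1 + 2*D*(3 + D)) (p(D) = √((2*D)*(3 + D) + 1) = √(2*D*(3 + D) + 1) = √(1 + 2*D*(3 + D)))
n = -6 (n = -3 - 1*3 = -3 - 3 = -6)
-677*n*(-3 + p(-3)) = -(-4062)*(-3 + √(1 + 2*(-3)² + 6*(-3))) = -(-4062)*(-3 + √(1 + 2*9 - 18)) = -(-4062)*(-3 + √(1 + 18 - 18)) = -(-4062)*(-3 + √1) = -(-4062)*(-3 + 1) = -(-4062)*(-2) = -677*12 = -8124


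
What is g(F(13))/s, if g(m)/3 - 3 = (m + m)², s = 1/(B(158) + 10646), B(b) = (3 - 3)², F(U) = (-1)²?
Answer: 223566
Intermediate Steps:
F(U) = 1
B(b) = 0 (B(b) = 0² = 0)
s = 1/10646 (s = 1/(0 + 10646) = 1/10646 ≈ 9.3932e-5)
g(m) = 9 + 12*m² (g(m) = 9 + 3*(m + m)² = 9 + 3*(2*m)² = 9 + 3*(4*m²) = 9 + 12*m²)
g(F(13))/s = (9 + 12*1²)/(1/10646) = (9 + 12*1)*10646 = (9 + 12)*10646 = 21*10646 = 223566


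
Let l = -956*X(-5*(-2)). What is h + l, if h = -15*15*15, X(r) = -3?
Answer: -507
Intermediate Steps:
l = 2868 (l = -956*(-3) = 2868)
h = -3375 (h = -225*15 = -3375)
h + l = -3375 + 2868 = -507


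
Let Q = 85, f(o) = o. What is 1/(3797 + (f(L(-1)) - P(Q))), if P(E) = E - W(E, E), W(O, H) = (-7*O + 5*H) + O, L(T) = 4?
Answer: 1/3631 ≈ 0.00027541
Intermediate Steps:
W(O, H) = -6*O + 5*H
P(E) = 2*E (P(E) = E - (-6*E + 5*E) = E - (-1)*E = E + E = 2*E)
1/(3797 + (f(L(-1)) - P(Q))) = 1/(3797 + (4 - 2*85)) = 1/(3797 + (4 - 1*170)) = 1/(3797 + (4 - 170)) = 1/(3797 - 166) = 1/3631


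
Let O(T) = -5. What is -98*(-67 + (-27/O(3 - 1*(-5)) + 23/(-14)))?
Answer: 30989/5 ≈ 6197.8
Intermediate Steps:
-98*(-67 + (-27/O(3 - 1*(-5)) + 23/(-14))) = -98*(-67 + (-27/(-5) + 23/(-14))) = -98*(-67 + (-27*(-⅕) + 23*(-1/14))) = -98*(-67 + (27/5 - 23/14)) = -98*(-67 + 263/70) = -98*(-4427/70) = 30989/5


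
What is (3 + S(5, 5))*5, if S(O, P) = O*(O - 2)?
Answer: 90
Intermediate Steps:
S(O, P) = O*(-2 + O)
(3 + S(5, 5))*5 = (3 + 5*(-2 + 5))*5 = (3 + 5*3)*5 = (3 + 15)*5 = 18*5 = 90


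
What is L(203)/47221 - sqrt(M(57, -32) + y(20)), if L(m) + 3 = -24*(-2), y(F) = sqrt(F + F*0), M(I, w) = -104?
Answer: 45/47221 - sqrt(-104 + 2*sqrt(5)) ≈ 0.00095297 - 9.9764*I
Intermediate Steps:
y(F) = sqrt(F) (y(F) = sqrt(F + 0) = sqrt(F))
L(m) = 45 (L(m) = -3 - 24*(-2) = -3 + 48 = 45)
L(203)/47221 - sqrt(M(57, -32) + y(20)) = 45/47221 - sqrt(-104 + sqrt(20)) = 45*(1/47221) - sqrt(-104 + 2*sqrt(5)) = 45/47221 - sqrt(-104 + 2*sqrt(5))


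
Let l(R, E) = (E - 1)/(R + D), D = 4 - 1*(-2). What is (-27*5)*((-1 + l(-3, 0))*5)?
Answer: 900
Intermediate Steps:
D = 6 (D = 4 + 2 = 6)
l(R, E) = (-1 + E)/(6 + R) (l(R, E) = (E - 1)/(R + 6) = (-1 + E)/(6 + R))
(-27*5)*((-1 + l(-3, 0))*5) = (-27*5)*((-1 + (-1 + 0)/(6 - 3))*5) = -135*(-1 - 1/3)*5 = -135*(-1 + (⅓)*(-1))*5 = -135*(-1 - ⅓)*5 = -(-180)*5 = -135*(-20/3) = 900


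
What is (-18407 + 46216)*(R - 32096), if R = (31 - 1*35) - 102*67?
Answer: -1082715606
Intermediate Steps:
R = -6838 (R = (31 - 35) - 6834 = -4 - 6834 = -6838)
(-18407 + 46216)*(R - 32096) = (-18407 + 46216)*(-6838 - 32096) = 27809*(-38934) = -1082715606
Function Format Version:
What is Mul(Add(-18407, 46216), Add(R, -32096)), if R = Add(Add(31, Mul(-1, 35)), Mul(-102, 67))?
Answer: -1082715606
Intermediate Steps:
R = -6838 (R = Add(Add(31, -35), -6834) = Add(-4, -6834) = -6838)
Mul(Add(-18407, 46216), Add(R, -32096)) = Mul(Add(-18407, 46216), Add(-6838, -32096)) = Mul(27809, -38934) = -1082715606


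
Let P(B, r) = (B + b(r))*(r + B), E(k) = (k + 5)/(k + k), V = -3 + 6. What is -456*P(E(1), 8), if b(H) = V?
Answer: -30096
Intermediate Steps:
V = 3
b(H) = 3
E(k) = (5 + k)/(2*k) (E(k) = (5 + k)/((2*k)) = (5 + k)*(1/(2*k)) = (5 + k)/(2*k))
P(B, r) = (3 + B)*(B + r) (P(B, r) = (B + 3)*(r + B) = (3 + B)*(B + r))
-456*P(E(1), 8) = -456*(((1/2)*(5 + 1)/1)**2 + 3*((1/2)*(5 + 1)/1) + 3*8 + ((1/2)*(5 + 1)/1)*8) = -456*(((1/2)*1*6)**2 + 3*((1/2)*1*6) + 24 + ((1/2)*1*6)*8) = -456*(3**2 + 3*3 + 24 + 3*8) = -456*(9 + 9 + 24 + 24) = -456*66 = -30096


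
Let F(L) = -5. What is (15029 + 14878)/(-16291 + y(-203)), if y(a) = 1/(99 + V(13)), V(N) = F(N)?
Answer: -937086/510451 ≈ -1.8358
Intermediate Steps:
V(N) = -5
y(a) = 1/94 (y(a) = 1/(99 - 5) = 1/94)
(15029 + 14878)/(-16291 + y(-203)) = (15029 + 14878)/(-16291 + 1/94) = 29907/(-1531353/94) = 29907*(-94/1531353) = -937086/510451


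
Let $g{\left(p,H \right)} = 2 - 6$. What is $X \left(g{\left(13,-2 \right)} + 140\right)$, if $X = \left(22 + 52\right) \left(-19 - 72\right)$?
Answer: $-915824$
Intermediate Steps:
$g{\left(p,H \right)} = -4$
$X = -6734$ ($X = 74 \left(-19 - 72\right) = 74 \left(-91\right) = -6734$)
$X \left(g{\left(13,-2 \right)} + 140\right) = - 6734 \left(-4 + 140\right) = \left(-6734\right) 136 = -915824$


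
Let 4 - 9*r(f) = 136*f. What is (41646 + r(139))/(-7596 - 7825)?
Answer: -39546/15421 ≈ -2.5644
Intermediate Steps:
r(f) = 4/9 - 136*f/9
(41646 + r(139))/(-7596 - 7825) = (41646 + (4/9 - 136/9*139))/(-7596 - 7825) = (41646 + (4/9 - 18904/9))/(-15421) = (41646 - 2100)*(-1/15421) = 39546*(-1/15421) = -39546/15421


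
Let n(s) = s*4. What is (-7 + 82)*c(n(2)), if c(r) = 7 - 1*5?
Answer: 150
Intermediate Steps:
n(s) = 4*s
c(r) = 2 (c(r) = 7 - 5 = 2)
(-7 + 82)*c(n(2)) = (-7 + 82)*2 = 75*2 = 150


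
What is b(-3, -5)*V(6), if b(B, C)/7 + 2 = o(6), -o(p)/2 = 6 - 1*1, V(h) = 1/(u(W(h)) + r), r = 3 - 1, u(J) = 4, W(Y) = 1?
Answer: -14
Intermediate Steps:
r = 2
V(h) = 1/6 (V(h) = 1/(4 + 2) = 1/6)
o(p) = -10 (o(p) = -2*(6 - 1*1) = -2*(6 - 1) = -2*5 = -10)
b(B, C) = -84 (b(B, C) = -14 + 7*(-10) = -14 - 70 = -84)
b(-3, -5)*V(6) = -84*1/6 = -14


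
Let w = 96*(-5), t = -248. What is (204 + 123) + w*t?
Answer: 119367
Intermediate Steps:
w = -480
(204 + 123) + w*t = (204 + 123) - 480*(-248) = 327 + 119040 = 119367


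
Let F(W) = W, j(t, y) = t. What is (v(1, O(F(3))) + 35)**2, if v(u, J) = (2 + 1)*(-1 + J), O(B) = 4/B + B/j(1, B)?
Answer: 2025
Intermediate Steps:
O(B) = B + 4/B (O(B) = 4/B + B/1 = 4/B + B*1 = 4/B + B = B + 4/B)
v(u, J) = -3 + 3*J (v(u, J) = 3*(-1 + J) = -3 + 3*J)
(v(1, O(F(3))) + 35)**2 = ((-3 + 3*(3 + 4/3)) + 35)**2 = ((-3 + 3*(13/3)) + 35)**2 = ((-3 + 13) + 35)**2 = (10 + 35)**2 = 45**2 = 2025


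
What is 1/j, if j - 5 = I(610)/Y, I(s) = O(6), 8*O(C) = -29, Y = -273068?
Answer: 2184544/10922749 ≈ 0.20000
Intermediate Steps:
O(C) = -29/8 (O(C) = (⅛)*(-29) = -29/8)
I(s) = -29/8
j = 10922749/2184544 (j = 5 - 29/8/(-273068) = 5 - 29/8*(-1/273068) = 5 + 29/2184544 = 10922749/2184544 ≈ 5.0000)
1/j = 1/(10922749/2184544) = 2184544/10922749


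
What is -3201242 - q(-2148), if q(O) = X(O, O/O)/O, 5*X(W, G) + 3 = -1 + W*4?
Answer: -8595336919/2685 ≈ -3.2012e+6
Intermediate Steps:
X(W, G) = -⅘ + 4*W/5 (X(W, G) = -⅗ + (-1 + W*4)/5 = -⅗ + (-1 + 4*W)/5 = -⅗ + (-⅕ + 4*W/5) = -⅘ + 4*W/5)
q(O) = (-⅘ + 4*O/5)/O
-3201242 - q(-2148) = -3201242 - 4*(-1 - 2148)/(5*(-2148)) = -3201242 - 4*(-1)*(-2149)/(5*2148) = -3201242 - 1*2149/2685 = -3201242 - 2149/2685 = -8595336919/2685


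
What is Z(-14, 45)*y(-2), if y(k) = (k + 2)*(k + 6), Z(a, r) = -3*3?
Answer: 0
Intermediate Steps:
Z(a, r) = -9
y(k) = (2 + k)*(6 + k)
Z(-14, 45)*y(-2) = -9*(12 + (-2)² + 8*(-2)) = -9*(12 + 4 - 16) = -9*0 = 0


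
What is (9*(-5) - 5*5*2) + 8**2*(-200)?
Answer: -12895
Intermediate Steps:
(9*(-5) - 5*5*2) + 8**2*(-200) = (-45 - 25*2) + 64*(-200) = (-45 - 50) - 12800 = -95 - 12800 = -12895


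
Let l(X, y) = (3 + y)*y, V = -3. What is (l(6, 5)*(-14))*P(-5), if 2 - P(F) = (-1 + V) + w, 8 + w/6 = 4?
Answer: -16800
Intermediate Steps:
l(X, y) = y*(3 + y)
w = -24 (w = -48 + 6*4 = -48 + 24 = -24)
P(F) = 30 (P(F) = 2 - ((-1 - 3) - 24) = 2 - (-4 - 24) = 2 - 1*(-28) = 2 + 28 = 30)
(l(6, 5)*(-14))*P(-5) = ((5*(3 + 5))*(-14))*30 = ((5*8)*(-14))*30 = (40*(-14))*30 = -560*30 = -16800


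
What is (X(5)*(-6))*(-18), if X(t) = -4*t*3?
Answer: -6480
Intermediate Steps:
X(t) = -12*t
(X(5)*(-6))*(-18) = (-12*5*(-6))*(-18) = -60*(-6)*(-18) = 360*(-18) = -6480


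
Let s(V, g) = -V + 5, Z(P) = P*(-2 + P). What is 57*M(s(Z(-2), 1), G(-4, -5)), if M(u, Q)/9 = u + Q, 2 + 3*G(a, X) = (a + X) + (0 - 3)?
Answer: -3933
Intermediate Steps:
s(V, g) = 5 - V
G(a, X) = -5/3 + X/3 + a/3 (G(a, X) = -⅔ + ((a + X) + (0 - 3))/3 = -⅔ + ((X + a) - 3)/3 = -⅔ + (-3 + X + a)/3 = -⅔ + (-1 + X/3 + a/3) = -5/3 + X/3 + a/3)
M(u, Q) = 9*Q + 9*u (M(u, Q) = 9*(u + Q) = 9*(Q + u) = 9*Q + 9*u)
57*M(s(Z(-2), 1), G(-4, -5)) = 57*(9*(-5/3 + (⅓)*(-5) + (⅓)*(-4)) + 9*(5 - (-2)*(-2 - 2))) = 57*(9*(-5/3 - 5/3 - 4/3) + 9*(5 - (-2)*(-4))) = 57*(9*(-14/3) + 9*(5 - 1*8)) = 57*(-42 + 9*(5 - 8)) = 57*(-42 + 9*(-3)) = 57*(-42 - 27) = 57*(-69) = -3933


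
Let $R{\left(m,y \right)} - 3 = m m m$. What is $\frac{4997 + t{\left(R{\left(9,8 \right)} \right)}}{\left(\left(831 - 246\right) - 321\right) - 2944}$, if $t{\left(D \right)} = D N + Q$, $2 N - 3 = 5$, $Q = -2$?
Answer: $- \frac{7923}{2680} \approx -2.9563$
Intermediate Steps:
$R{\left(m,y \right)} = 3 + m^{3}$ ($R{\left(m,y \right)} = 3 + m m m = 3 + m^{2} m = 3 + m^{3}$)
$N = 4$ ($N = \frac{3}{2} + \frac{1}{2} \cdot 5 = \frac{3}{2} + \frac{5}{2} = 4$)
$t{\left(D \right)} = -2 + 4 D$ ($t{\left(D \right)} = D 4 - 2 = 4 D - 2 = -2 + 4 D$)
$\frac{4997 + t{\left(R{\left(9,8 \right)} \right)}}{\left(\left(831 - 246\right) - 321\right) - 2944} = \frac{4997 - \left(2 - 4 \left(3 + 9^{3}\right)\right)}{\left(\left(831 - 246\right) - 321\right) - 2944} = \frac{4997 - \left(2 - 4 \left(3 + 729\right)\right)}{\left(585 - 321\right) - 2944} = \frac{4997 + \left(-2 + 4 \cdot 732\right)}{264 - 2944} = \frac{4997 + \left(-2 + 2928\right)}{-2680} = \left(4997 + 2926\right) \left(- \frac{1}{2680}\right) = 7923 \left(- \frac{1}{2680}\right) = - \frac{7923}{2680}$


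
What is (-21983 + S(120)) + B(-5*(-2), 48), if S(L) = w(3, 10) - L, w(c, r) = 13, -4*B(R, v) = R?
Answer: -44185/2 ≈ -22093.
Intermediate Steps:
B(R, v) = -R/4
S(L) = 13 - L
(-21983 + S(120)) + B(-5*(-2), 48) = (-21983 + (13 - 1*120)) - (-5)*(-2)/4 = (-21983 + (13 - 120)) - ¼*10 = (-21983 - 107) - 5/2 = -22090 - 5/2 = -44185/2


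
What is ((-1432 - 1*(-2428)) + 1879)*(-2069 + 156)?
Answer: -5499875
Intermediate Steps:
((-1432 - 1*(-2428)) + 1879)*(-2069 + 156) = ((-1432 + 2428) + 1879)*(-1913) = (996 + 1879)*(-1913) = 2875*(-1913) = -5499875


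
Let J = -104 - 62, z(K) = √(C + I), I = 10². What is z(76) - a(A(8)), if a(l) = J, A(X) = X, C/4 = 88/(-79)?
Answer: 166 + 2*√149073/79 ≈ 175.77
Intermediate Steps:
C = -352/79 (C = 4*(88/(-79)) = 4*(88*(-1/79)) = 4*(-88/79) = -352/79 ≈ -4.4557)
I = 100
z(K) = 2*√149073/79 (z(K) = √(-352/79 + 100) = √(7548/79) = 2*√149073/79)
J = -166
a(l) = -166
z(76) - a(A(8)) = 2*√149073/79 - 1*(-166) = 2*√149073/79 + 166 = 166 + 2*√149073/79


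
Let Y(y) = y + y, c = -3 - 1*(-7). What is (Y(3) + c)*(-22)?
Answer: -220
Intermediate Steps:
c = 4 (c = -3 + 7 = 4)
Y(y) = 2*y
(Y(3) + c)*(-22) = (2*3 + 4)*(-22) = (6 + 4)*(-22) = 10*(-22) = -220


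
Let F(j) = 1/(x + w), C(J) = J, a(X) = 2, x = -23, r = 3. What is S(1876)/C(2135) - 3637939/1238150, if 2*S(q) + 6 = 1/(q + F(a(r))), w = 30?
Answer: -10205278545207/3471643213325 ≈ -2.9396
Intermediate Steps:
F(j) = ⅐ (F(j) = 1/(-23 + 30) = 1/7 = ⅐)
S(q) = -3 + 1/(2*(⅐ + q)) (S(q) = -3 + 1/(2*(q + ⅐)) = -3 + 1/(2*(⅐ + q)))
S(1876)/C(2135) - 3637939/1238150 = ((1 - 42*1876)/(2*(1 + 7*1876)))/2135 - 3637939/1238150 = ((1 - 78792)/(2*(1 + 13132)))*(1/2135) - 3637939*1/1238150 = ((½)*(-78791)/13133)*(1/2135) - 3637939/1238150 = ((½)*(1/13133)*(-78791))*(1/2135) - 3637939/1238150 = -78791/26266*1/2135 - 3637939/1238150 = -78791/56077910 - 3637939/1238150 = -10205278545207/3471643213325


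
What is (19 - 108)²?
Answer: 7921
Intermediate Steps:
(19 - 108)² = (-89)² = 7921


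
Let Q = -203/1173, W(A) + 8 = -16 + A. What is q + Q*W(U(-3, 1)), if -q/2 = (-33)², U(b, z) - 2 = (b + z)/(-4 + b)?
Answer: -2550386/1173 ≈ -2174.2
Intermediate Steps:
U(b, z) = 2 + (b + z)/(-4 + b)
W(A) = -24 + A (W(A) = -8 + (-16 + A) = -24 + A)
Q = -203/1173 (Q = -203*1/1173 = -203/1173 ≈ -0.17306)
q = -2178 (q = -2*(-33)² = -2*1089 = -2178)
q + Q*W(U(-3, 1)) = -2178 - 203*(-24 + (-8 + 1 + 3*(-3))/(-4 - 3))/1173 = -2178 - 203*(-24 + (-8 + 1 - 9)/(-7))/1173 = -2178 - 203*(-24 - ⅐*(-16))/1173 = -2178 - 203*(-24 + 16/7)/1173 = -2178 - 203/1173*(-152/7) = -2178 + 4408/1173 = -2550386/1173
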